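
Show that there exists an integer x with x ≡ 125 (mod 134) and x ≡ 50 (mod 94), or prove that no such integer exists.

No such integer exists.

gcd(134, 94) = 2. If x ≡ 125 (mod 134) and x ≡ 50 (mod 94), then x ≡ 125 (mod 2) and x ≡ 50 (mod 2).
However 125 ≡ 1 and 50 ≡ 0 (mod 2), and 1 ≠ 0.
Hence the system has no solution.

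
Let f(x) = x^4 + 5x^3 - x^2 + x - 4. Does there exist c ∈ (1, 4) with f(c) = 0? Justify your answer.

f(1) = 2 and f(4) = 560, both positive, so a sign-change argument is unavailable; we show f keeps this sign on the whole interval.
Shift to the endpoint 1: with x = 1 + u (0 < u < 3), one computes f(1 + u) = u^4 + 9u^3 + 20u^2 + 18u + 2.
All 5 nonzero coefficients of this polynomial in u are positive; hence for u > 0 the value is a sum of positive terms (the constant 2 among them).
Therefore f(x) > 0 throughout (1, 4), and f has no zero there.

No such root exists.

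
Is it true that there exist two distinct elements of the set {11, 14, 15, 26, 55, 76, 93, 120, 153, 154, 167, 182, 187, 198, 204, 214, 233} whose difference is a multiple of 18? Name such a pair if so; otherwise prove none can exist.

Two integers differ by a multiple of 18 exactly when they have the same residue mod 18. The residues are 11↦11, 14↦14, 15↦15, 26↦8, 55↦1, 76↦4, 93↦3, 120↦12, 153↦9, 154↦10, 167↦5, 182↦2, 187↦7, 198↦0, 204↦6, 214↦16, 233↦17.
These 17 residues are pairwise different, hence no difference of two elements is divisible by 18.

No such pair exists.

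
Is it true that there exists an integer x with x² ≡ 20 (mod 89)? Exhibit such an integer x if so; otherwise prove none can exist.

x = 51

Take x = 51. Then 51² = 2601 = 29·89 + 20, so 51² ≡ 20 (mod 89).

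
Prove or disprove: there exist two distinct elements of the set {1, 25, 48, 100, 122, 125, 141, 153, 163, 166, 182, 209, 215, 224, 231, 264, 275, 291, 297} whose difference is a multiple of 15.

The pair (1, 166) works.

1 mod 15 = 1 and 166 mod 15 = 1, so 166 − 1 = 165 = 11·15.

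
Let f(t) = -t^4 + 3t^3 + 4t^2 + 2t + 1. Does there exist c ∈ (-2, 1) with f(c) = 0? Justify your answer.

Such a root exists.

f(-2) = -27 and f(1) = 9, which have opposite signs.
As a polynomial, f is continuous on every closed interval.
By the Intermediate Value Theorem f must vanish at some point of (-2, 1).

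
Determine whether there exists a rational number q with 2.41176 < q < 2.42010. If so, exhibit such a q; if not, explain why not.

Multiplying by 12: 12·2.41176 = 28.94112 and 12·2.42010 = 29.04120, so the integer 29 lies strictly between them.
Dividing back, 2.41176 < 29/12 < 2.42010, and 29/12 is rational.

q = 29/12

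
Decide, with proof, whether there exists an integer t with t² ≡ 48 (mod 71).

t = 30

Take t = 30. Then 30² = 900 = 12·71 + 48, so 30² ≡ 48 (mod 71).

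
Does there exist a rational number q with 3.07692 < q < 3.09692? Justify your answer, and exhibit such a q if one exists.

q = 34/11

Scale by 11: the interval becomes (33.84612, 34.06612), which contains the integer 34.
Dividing back, 3.07692 < 34/11 < 3.09692, and 34/11 is rational.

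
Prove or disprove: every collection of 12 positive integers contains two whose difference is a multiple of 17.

Try 12 consecutive integers, 78, 79, …, 89. Their remainders mod 17 are 10, 11, 12, 13, 14, 15, 16, 0, 1, 2, 3, 4 — pairwise different, as any 12 ≤ 17 consecutive integers have distinct residues.
No two share a residue, so no pair has difference divisible by 17; the claim fails for this set.

No, the set {78, 79, 80, 81, 82, 83, 84, 85, 86, 87, 88, 89} is a counterexample.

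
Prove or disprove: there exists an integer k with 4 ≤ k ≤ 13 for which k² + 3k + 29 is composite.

k = 8

At k = 8: 8² + 3·8 + 29 = 117 = 3·39, which is composite.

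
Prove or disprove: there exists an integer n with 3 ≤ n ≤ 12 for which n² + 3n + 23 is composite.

At n = 10: 10² + 3·10 + 23 = 153 = 3·51, which is composite.

n = 10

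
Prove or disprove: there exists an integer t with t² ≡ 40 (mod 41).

t = 9

t = 9 works: 9² = 81, and 81 − 40 = 41 = 1·41.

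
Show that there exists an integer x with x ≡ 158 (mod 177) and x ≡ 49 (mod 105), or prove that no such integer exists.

No, no such integer exists.

Reduce both congruences modulo 3, which divides 177 and 105: they say x ≡ 158 (mod 3) and x ≡ 49 (mod 3).
However 158 ≡ 2 and 49 ≡ 1 (mod 3), and 2 ≠ 1.
So no integer satisfies both congruences.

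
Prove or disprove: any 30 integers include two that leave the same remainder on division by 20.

Each integer lies in one of the 20 residue classes modulo 20.
Since 30 > 20, two of the 30 integers must share a residue class by the pigeonhole principle; call them a and b.
So a and b have equal remainders mod 20, which is exactly what was to be shown.

Yes.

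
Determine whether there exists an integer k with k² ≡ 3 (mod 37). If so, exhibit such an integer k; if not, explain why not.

k = 22 works: 22² = 484, and 484 − 3 = 481 = 13·37.

k = 22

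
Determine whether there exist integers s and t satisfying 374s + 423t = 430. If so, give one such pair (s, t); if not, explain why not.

374 and 423 are coprime, so 374s + 423t ranges over all of ℤ.
Euclidean algorithm: 423 = 1·374 + 49, 374 = 7·49 + 31, 49 = 1·31 + 18, 31 = 1·18 + 13, 18 = 1·13 + 5, 13 = 2·5 + 3, 5 = 1·3 + 2, 3 = 1·2 + 1, 2 = 2·1 + 0.
Unwinding: 1 = 3 − 1·2 = 3 − (5 − 1·3) = −5 + 2·3 = −5 + 2·(13 − 2·5) = 2·13 − 5·5 = 2·13 − 5·(18 − 1·13) = −5·18 + 7·13 = −5·18 + 7·(31 − 1·18) = 7·31 − 12·18 = 7·31 − 12·(49 − 1·31) = −12·49 + 19·31 = −12·49 + 19·(374 − 7·49) = 19·374 − 145·49 = 19·374 − 145·(423 − 1·374) = −145·423 + 164·374, i.e. 374·164 + 423·(-145) = 1.
Multiplying through by 430: s = 164·430 = 70520, t = (-145)·430 = -62350 is a solution.
The general solution is s = 70520 + 423k, t = -62350 − 374k; taking k = -166 gives the smaller pair s = 302, t = -266.
Indeed 374·302 + 423·(-266) = 112948 − 112518 = 430.

s = 302, t = -266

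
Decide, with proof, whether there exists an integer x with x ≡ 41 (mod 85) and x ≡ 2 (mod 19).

Since 85 and 19 share no common factor, CRT says the pair of congruences has a solution (unique mod 1615).
Write x = 41 + 85t and require 41 + 85t ≡ 2 (mod 19), i.e. 85t ≡ 18 (mod 19).
85 ≡ 9 (mod 19), so this reads 9t ≡ 18 (mod 19). Since 9·17 = 153 = 8·19 + 1, the inverse of 9 mod 19 is 17.
Multiplying by 17: t ≡ 17·18 = 306 ≡ 2 (mod 19).
Taking t = 2 gives x = 41 + 85·2 = 211.
Indeed 211 ≡ 41 (mod 85) and 211 ≡ 2 (mod 19).

x = 211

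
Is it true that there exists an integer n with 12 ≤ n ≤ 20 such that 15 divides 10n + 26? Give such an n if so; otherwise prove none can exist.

For n = 12, 13, …, 20 the values of 10n + 26 modulo 15 are 11, 6, 1, 11, 6, 1, 11, 6, 1 respectively.
Since 0 is absent from this list, 15 ∤ 10n + 26 for every n with 12 ≤ n ≤ 20.

No, no such integer n in that range exists.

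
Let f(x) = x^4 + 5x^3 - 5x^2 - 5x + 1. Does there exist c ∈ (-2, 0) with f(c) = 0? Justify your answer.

f(-2) = -33 and f(0) = 1, which have opposite signs.
f is continuous everywhere (it is a polynomial), in particular on [-2, 0].
So by the Intermediate Value Theorem there is a c strictly between -2 and 0 with f(c) = 0.

Yes, such a c exists.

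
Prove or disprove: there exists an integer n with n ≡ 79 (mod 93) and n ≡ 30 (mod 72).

No, no such integer exists.

gcd(93, 72) = 3. If n ≡ 79 (mod 93) and n ≡ 30 (mod 72), then n ≡ 79 (mod 3) and n ≡ 30 (mod 3).
These are incompatible: 79 − 30 = 49 is not divisible by 3.
Therefore no such n exists.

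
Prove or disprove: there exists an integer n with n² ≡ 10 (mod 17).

Computing n² mod 17 for n = 0, 1, …, 8 (enough, by the symmetry n ↦ 17 − n) gives 0, 1, 4, 9, 16, 8, 2, 15, 13.
The set of squares mod 17 is therefore {0, 1, 2, 4, 8, 9, 13, 15, 16}, which does not contain 10.
Therefore n² ≡ 10 (mod 17) has no solution.

There is no such integer.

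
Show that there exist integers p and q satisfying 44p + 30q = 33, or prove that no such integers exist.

No such integers exist.

Any value of 44p + 30q is a multiple of gcd(44, 30) = 2.
But 33 = 2·16 + 1, so 2 ∤ 33.
Hence no integers p, q satisfy the equation.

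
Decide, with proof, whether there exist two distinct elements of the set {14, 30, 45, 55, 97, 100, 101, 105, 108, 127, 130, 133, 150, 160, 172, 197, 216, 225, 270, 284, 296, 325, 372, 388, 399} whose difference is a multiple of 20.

Yes: 30 and 130.

Reduce each element mod 20: 14↦14, 30↦10, 45↦5, 55↦15, 97↦17, 100↦0, 101↦1, 105↦5, 108↦8, 127↦7, 130↦10, 133↦13, 150↦10, 160↦0, 172↦12, 197↦17, 216↦16, 225↦5, 270↦10, 284↦4, 296↦16, 325↦5, 372↦12, 388↦8, 399↦19. The residue 10 repeats (at 30 and 130), and 130 − 30 = 100 = 5·20.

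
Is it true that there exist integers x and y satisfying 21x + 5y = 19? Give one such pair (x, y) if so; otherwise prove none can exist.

21 and 5 are coprime, so 21x + 5y ranges over all of ℤ.
Run the Euclidean algorithm on 21 and 5: 21 = 4·5 + 1, 5 = 5·1 + 0.
Back-substituting, 1 = 21 − 4·5; that is, 21·1 + 5·(-4) = 1.
Multiplying through by 19: x = 1·19 = 19, y = (-4)·19 = -76 is a solution.
Subtracting 3·5 from x and adding 3·21 to y gives the tidier solution (4, -13).
Indeed 21·4 + 5·(-13) = 84 − 65 = 19.

x = 4, y = -13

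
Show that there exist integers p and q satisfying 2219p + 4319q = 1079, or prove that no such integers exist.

No such integers exist.

Both 2219 and 4319 are divisible by gcd(2219, 4319) = 7, hence so is any combination 2219p + 4319q.
However 1079 leaves remainder 1 on division by 7.
Hence no integers p, q satisfy the equation.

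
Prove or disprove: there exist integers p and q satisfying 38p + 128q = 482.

Since gcd(38, 128) = 2 and 482 = 2·241, Bézout's identity guarantees a solution.
Dividing through by 2 reduces the equation to 19p + 64q = 241.
Euclidean algorithm: 64 = 3·19 + 7, 19 = 2·7 + 5, 7 = 1·5 + 2, 5 = 2·2 + 1, 2 = 2·1 + 0.
Working back up the chain: 1 = 5 − 2·2 = 5 − 2·(7 − 1·5) = −2·7 + 3·5 = −2·7 + 3·(19 − 2·7) = 3·19 − 8·7 = 3·19 − 8·(64 − 3·19) = −8·64 + 27·19. So 19·27 + 64·(-8) = 1.
Multiplying through by 241: p = 27·241 = 6507, q = (-8)·241 = -1928 is a solution.
The general solution is p = 6507 + 64k, q = -1928 − 19k; taking k = -101 gives the smaller pair p = 43, q = -9.
Check: 38·43 + 128·(-9) = 1634 − 1152 = 482. ✓

p = 43, q = -9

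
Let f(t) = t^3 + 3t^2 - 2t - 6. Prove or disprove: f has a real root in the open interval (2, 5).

No.

f(2) = 10 and f(5) = 184, both positive, so a sign-change argument is unavailable; we show f keeps this sign on the whole interval.
Shift to the endpoint 2: with t = 2 + u (0 < u < 3), one computes f(2 + u) = u^3 + 9u^2 + 22u + 10.
The nonzero coefficients here are all positive, so for u > 0 every term is positive (or zero), and the constant term 10 is strictly positive.
Therefore f(t) > 0 throughout (2, 5), and f has no zero there.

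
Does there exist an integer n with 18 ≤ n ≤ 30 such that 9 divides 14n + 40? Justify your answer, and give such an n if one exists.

At n = 18 the value 292 is not a multiple of 9. Try n = 19: 14·19 + 40 = 306 = 34·9, which is divisible by 9.

n = 19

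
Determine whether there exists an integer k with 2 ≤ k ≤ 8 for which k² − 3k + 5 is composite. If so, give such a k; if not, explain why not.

At k = 7: 7² − 3·7 + 5 = 33 = 3·11, which is composite.

k = 7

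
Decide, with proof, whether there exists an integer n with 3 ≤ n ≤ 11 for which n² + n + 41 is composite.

No, no such integer n in that range exists.

The values for n = 3, 4, …, 11 are 53, 61, 71, 83, 97, 113, 131, 151, 173, and each of these is prime.
So no value in the range makes the expression composite.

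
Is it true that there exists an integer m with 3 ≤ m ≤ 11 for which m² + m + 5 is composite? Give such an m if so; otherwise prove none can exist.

m = 9

At m = 9: 9² + 9 + 5 = 95 = 5·19, which is composite.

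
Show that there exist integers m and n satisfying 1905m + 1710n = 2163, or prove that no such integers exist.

There are no such integers.

Both 1905 and 1710 are divisible by gcd(1905, 1710) = 15, hence so is any combination 1905m + 1710n.
But 2163 = 15·144 + 3, so 15 ∤ 2163.
So the equation is unsolvable over ℤ.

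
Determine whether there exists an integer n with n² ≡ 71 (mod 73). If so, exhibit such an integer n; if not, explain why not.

n = 61 works: 61² = 3721, and 3721 − 71 = 3650 = 50·73.

n = 61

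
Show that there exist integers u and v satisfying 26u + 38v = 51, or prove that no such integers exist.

No, no such integers exist.

gcd(26, 38) = 2, so every integer of the form 26u + 38v is a multiple of 2.
However 51 leaves remainder 1 on division by 2.
Hence no integers u, v satisfy the equation.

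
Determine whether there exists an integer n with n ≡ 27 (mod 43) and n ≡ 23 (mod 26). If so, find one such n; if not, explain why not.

Since 43 and 26 share no common factor, CRT says the pair of congruences has a solution (unique mod 1118).
Any solution of the first congruence is n = 27 + 43t; substituting into the second, 43t ≡ 23 − 27 ≡ 22 (mod 26).
43 ≡ 17 (mod 26), so this reads 17t ≡ 22 (mod 26). Since 17·23 = 391 = 15·26 + 1, the inverse of 17 mod 26 is 23.
Therefore t ≡ 23·22 = 506 ≡ 12 (mod 26).
Taking t = 12 gives n = 27 + 43·12 = 543.
Indeed 543 ≡ 27 (mod 43) and 543 ≡ 23 (mod 26).

n = 543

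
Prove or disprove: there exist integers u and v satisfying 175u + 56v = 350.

Since gcd(175, 56) = 7 and 350 = 7·50, Bézout's identity guarantees a solution.
Dividing through by 7 reduces the equation to 25u + 8v = 50.
Dividing repeatedly: 25 = 3·8 + 1, 8 = 8·1 + 0.
Back-substituting, 1 = 25 − 3·8; that is, 25·1 + 8·(-3) = 1.
Times 50: 25·50 + 8·(-150) = 50, so (50, -150) solves it.
The general solution is u = 50 + 8k, v = -150 − 25k; taking k = -6 gives the smaller pair u = 2, v = 0.
Check: 175·2 + 56·0 = 350 + 0 = 350. ✓

u = 2, v = 0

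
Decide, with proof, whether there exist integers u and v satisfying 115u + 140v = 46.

Any value of 115u + 140v is a multiple of gcd(115, 140) = 5.
But 46 is not a multiple of 5 (it leaves remainder 1).
Therefore 115u + 140v = 46 has no solution in integers.

No such integers exist.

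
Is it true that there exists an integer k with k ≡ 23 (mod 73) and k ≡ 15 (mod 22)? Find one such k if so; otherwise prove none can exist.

The moduli 73 and 22 are coprime, so by the Chinese Remainder Theorem a unique solution modulo 1606 exists.
Write k = 23 + 73t and require 23 + 73t ≡ 15 (mod 22), i.e. 73t ≡ 14 (mod 22).
73 ≡ 7 (mod 22), so this reads 7t ≡ 14 (mod 22). To invert 7 modulo 22: 22 = 3·7 + 1, 7 = 7·1 + 0, and unwinding, 1 = 22 − 3·7. Thus 7⁻¹ ≡ -3 ≡ 19 (mod 22).
Multiplying by 19: t ≡ 19·14 = 266 ≡ 2 (mod 22).
With t = 2: k = 23 + 73·2 = 169.
Indeed 169 ≡ 23 (mod 73) and 169 ≡ 15 (mod 22).

k = 169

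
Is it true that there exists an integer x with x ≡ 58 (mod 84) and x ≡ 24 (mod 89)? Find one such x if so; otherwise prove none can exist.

gcd(84, 89) = 1, so the Chinese Remainder Theorem guarantees exactly one residue class mod 7476 satisfying both.
Write x = 58 + 84t and require 58 + 84t ≡ 24 (mod 89), i.e. 84t ≡ 55 (mod 89).
To invert 84 modulo 89: 89 = 1·84 + 5, 84 = 16·5 + 4, 5 = 1·4 + 1, 4 = 4·1 + 0, and unwinding, 1 = 5 − 1·4 = 5 − (84 − 16·5) = −84 + 17·5 = −84 + 17·(89 − 1·84) = 17·89 − 18·84. Thus 84⁻¹ ≡ -18 ≡ 71 (mod 89).
Multiplying by 71: t ≡ 71·55 = 3905 ≡ 78 (mod 89).
Taking t = 78 gives x = 58 + 84·78 = 6610.
Indeed 6610 ≡ 58 (mod 84) and 6610 ≡ 24 (mod 89).

x = 6610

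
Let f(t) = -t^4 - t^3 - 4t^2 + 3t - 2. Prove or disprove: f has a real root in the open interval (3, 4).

No.

The endpoint values f(3) = -137 and f(4) = -374 are both negative. Claim: f(t) < 0 for every t in (3, 4).
Substitute t = 3 + u, where 0 < u < 1 on the interval. Expanding, f(3 + u) = -u^4 - 13u^3 - 67u^2 - 156u - 137.
All 5 nonzero coefficients of this polynomial in u are negative; hence for u > 0 the value is a sum of negative terms (the constant -137 among them).
Therefore f(t) < 0 throughout (3, 4), and f has no zero there.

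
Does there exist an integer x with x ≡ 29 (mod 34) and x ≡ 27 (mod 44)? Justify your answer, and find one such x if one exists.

x = 335

gcd(34, 44) = 2. A simultaneous solution exists iff 29 ≡ 27 (mod 2); here 29 mod 2 = 1 = 27 mod 2, so it does.
Write x = 29 + 34t. Then 34t ≡ 27 − 29 ≡ 42 (mod 44); dividing through by 2 gives 17t ≡ 21 (mod 22).
Since 17·13 = 221 = 10·22 + 1, the inverse of 17 mod 22 is 13.
Therefore t ≡ 13·21 = 273 ≡ 9 (mod 22).
Then x = 29 + 34·9 = 335.
Verify: 335 = 9·34 + 29 and 335 = 7·44 + 27. ✓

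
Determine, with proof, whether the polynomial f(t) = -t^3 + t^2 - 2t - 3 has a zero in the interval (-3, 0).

Such a root exists.

f(-3) = 39 and f(0) = -3, which have opposite signs.
Since f is a polynomial it is continuous on [-3, 0].
By the Intermediate Value Theorem f must vanish at some point of (-3, 0).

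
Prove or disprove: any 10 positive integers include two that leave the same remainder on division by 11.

No, the set {6, 7, 8, 9, 10, 11, 12, 13, 14, 15} is a counterexample.

Consider the 10 integers 6, 7, …, 15. They lie in distinct residue classes modulo 11, since 10 ≤ 11.
Hence this collection has no pair with equal remainders mod 11, disproving the claim.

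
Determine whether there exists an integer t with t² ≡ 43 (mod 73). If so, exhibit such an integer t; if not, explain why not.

73 is prime, so by Euler's criterion 43 is a square mod 73 iff 43^((73−1)/2) = 43^36 ≡ 1 (mod 73).
Repeated squaring mod 73: 43^2 = 1849 ≡ 24; 43^4 ≡ 24² = 576 ≡ 65; 43^8 ≡ 65² = 4225 ≡ 64; 43^16 ≡ 64² = 4096 ≡ 8; 43^32 ≡ 8² = 64 ≡ 64.
Since 36 = 32 + 4, 43^36 ≡ 64 · 65; multiplying out mod 73: 64·65 = 4160 ≡ 72. Thus 43^36 ≡ 72 ≡ −1 (mod 73).
By Euler's criterion 43 is a quadratic non-residue mod 73: no t satisfies t² ≡ 43 (mod 73).

There is no such integer.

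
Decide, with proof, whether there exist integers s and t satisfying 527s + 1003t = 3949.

Both 527 and 1003 are divisible by gcd(527, 1003) = 17, hence so is any combination 527s + 1003t.
But 3949 is not a multiple of 17 (it leaves remainder 5).
So the equation is unsolvable over ℤ.

No, no such integers exist.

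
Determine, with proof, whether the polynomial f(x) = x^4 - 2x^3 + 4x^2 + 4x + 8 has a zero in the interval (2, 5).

The endpoint values f(2) = 32 and f(5) = 503 are both positive. Claim: f(x) > 0 for every x in (2, 5).
Substitute x = 2 + u, where 0 < u < 3 on the interval. Expanding, f(2 + u) = u^4 + 6u^3 + 16u^2 + 28u + 32.
All 5 nonzero coefficients of this polynomial in u are positive; hence for u > 0 the value is a sum of positive terms (the constant 32 among them).
Therefore f(x) > 0 throughout (2, 5), and f has no zero there.

No.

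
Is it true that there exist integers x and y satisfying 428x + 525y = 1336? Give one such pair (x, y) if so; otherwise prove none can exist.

x = 62, y = -48

Since gcd(428, 525) = 1, every integer is an integer combination of 428 and 525.
Run the Euclidean algorithm on 525 and 428: 525 = 1·428 + 97, 428 = 4·97 + 40, 97 = 2·40 + 17, 40 = 2·17 + 6, 17 = 2·6 + 5, 6 = 1·5 + 1, 5 = 5·1 + 0.
Unwinding: 1 = 6 − 1·5 = 6 − (17 − 2·6) = −17 + 3·6 = −17 + 3·(40 − 2·17) = 3·40 − 7·17 = 3·40 − 7·(97 − 2·40) = −7·97 + 17·40 = −7·97 + 17·(428 − 4·97) = 17·428 − 75·97 = 17·428 − 75·(525 − 1·428) = −75·525 + 92·428, i.e. 428·92 + 525·(-75) = 1.
Times 1336: 428·122912 + 525·(-100200) = 1336, so (122912, -100200) solves it.
Subtracting 234·525 from x and adding 234·428 to y gives the tidier solution (62, -48).
Indeed 428·62 + 525·(-48) = 26536 − 25200 = 1336.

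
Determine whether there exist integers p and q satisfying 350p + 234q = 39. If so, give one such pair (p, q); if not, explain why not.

Any value of 350p + 234q is a multiple of gcd(350, 234) = 2.
However 39 leaves remainder 1 on division by 2.
Hence no integers p, q satisfy the equation.

There are no such integers.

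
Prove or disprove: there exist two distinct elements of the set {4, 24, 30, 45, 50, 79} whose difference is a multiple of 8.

No, no such pair exists.

Two integers differ by a multiple of 8 exactly when they have the same residue mod 8. The residues are 4↦4, 24↦0, 30↦6, 45↦5, 50↦2, 79↦7.
These 6 residues are pairwise different, hence no difference of two elements is divisible by 8.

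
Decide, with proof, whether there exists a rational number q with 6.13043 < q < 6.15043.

q = 43/7

Look for a denominator N such that an integer falls strictly between N·6.13043 and N·6.15043. N = 7 works: 7·6.13043 = 42.91301 < 43 < 43.05301 = 7·6.15043.
So q = 43/7 works: it is a ratio of integers, and dividing 7·6.13043 < 43 < 7·6.15043 through by 7 gives 6.13043 < 43/7 < 6.15043.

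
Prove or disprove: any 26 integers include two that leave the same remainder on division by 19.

True.

Each integer lies in one of the 19 residue classes modulo 19.
Placing 26 integers into 19 classes, some class receives at least two — say a and b.
That is, a and b leave the same remainder on division by 19, as claimed.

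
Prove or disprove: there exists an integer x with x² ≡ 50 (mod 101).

101 is prime, so by Euler's criterion 50 is a square mod 101 iff 50^((101−1)/2) = 50^50 ≡ 1 (mod 101).
Repeated squaring mod 101: 50^2 = 2500 ≡ 76; 50^4 ≡ 76² = 5776 ≡ 19; 50^8 ≡ 19² = 361 ≡ 58; 50^16 ≡ 58² = 3364 ≡ 31; 50^32 ≡ 31² = 961 ≡ 52.
Since 50 = 32 + 16 + 2, 50^50 ≡ 52 · 31 · 76; multiplying out mod 101: 52·31 = 1612 ≡ 97, then 97·76 = 7372 ≡ 100. Thus 50^50 ≡ 100 ≡ −1 (mod 101).
The value −1 means 50 is a non-residue modulo 101, so x² ≡ 50 (mod 101) is impossible.

No such integer exists.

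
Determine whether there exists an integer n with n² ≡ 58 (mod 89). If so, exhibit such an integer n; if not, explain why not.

Apply Euler's criterion with the prime 89: 58 is a quadratic residue iff 58^44 ≡ 1 (mod 89), and a non-residue iff it is ≡ −1.
Repeated squaring mod 89: 58^2 = 3364 ≡ 71; 58^4 ≡ 71² = 5041 ≡ 57; 58^8 ≡ 57² = 3249 ≡ 45; 58^16 ≡ 45² = 2025 ≡ 67; 58^32 ≡ 67² = 4489 ≡ 39.
Since 44 = 32 + 8 + 4, 58^44 ≡ 39 · 45 · 57; multiplying out mod 89: 39·45 = 1755 ≡ 64, then 64·57 = 3648 ≡ 88. Thus 58^44 ≡ 88 ≡ −1 (mod 89).
By Euler's criterion 58 is a quadratic non-residue mod 89: no n satisfies n² ≡ 58 (mod 89).

No such integer exists.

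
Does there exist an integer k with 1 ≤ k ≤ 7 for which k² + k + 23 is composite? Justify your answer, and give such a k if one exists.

k = 6

At k = 6: 6² + 6 + 23 = 65 = 5·13, which is composite.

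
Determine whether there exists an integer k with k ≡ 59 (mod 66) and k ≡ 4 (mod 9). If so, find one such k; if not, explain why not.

No, no such integer exists.

Reduce both congruences modulo 3, which divides 66 and 9: they say k ≡ 59 (mod 3) and k ≡ 4 (mod 3).
But 59 mod 3 = 2 while 4 mod 3 = 1, a contradiction.
Hence the system has no solution.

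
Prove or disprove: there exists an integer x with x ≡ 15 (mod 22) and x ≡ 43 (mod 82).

x = 125

gcd(22, 82) = 2. A simultaneous solution exists iff 15 ≡ 43 (mod 2); here 15 mod 2 = 1 = 43 mod 2, so it does.
List candidates x ≡ 15 (mod 22): 15, 37, 59, 81, 103, 125. Modulo 82 these are 15, 37, 59, 81, 21, 43; 125 gives 43 as required.
Verify: 125 = 5·22 + 15 and 125 = 1·82 + 43. ✓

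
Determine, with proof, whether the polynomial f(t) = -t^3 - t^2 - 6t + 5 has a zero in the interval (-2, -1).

Evaluate at the endpoints: f(-2) = 21, f(-1) = 11 — same sign (positive).
f'(t) = -3t^2 - 2t - 6 has discriminant (-2)² − 4·(-3)·(-6) = -68 < 0, so f' has no real roots and is negative for every real t.
Hence f is strictly decreasing on ℝ, and in particular on [-2, -1]. A strictly monotone function with same-sign endpoint values stays positive on the whole interval, so f has no zero in (-2, -1).

No.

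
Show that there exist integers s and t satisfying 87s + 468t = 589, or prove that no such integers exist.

There are no such integers.

gcd(87, 468) = 3, so every integer of the form 87s + 468t is a multiple of 3.
However 589 leaves remainder 1 on division by 3.
Therefore 87s + 468t = 589 has no solution in integers.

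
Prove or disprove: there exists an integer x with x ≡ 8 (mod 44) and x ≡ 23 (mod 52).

No such integer exists.

Both moduli are multiples of 4 = gcd(44, 52), so any solution would satisfy x ≡ 8 and x ≡ 23 modulo 4 simultaneously.
But 8 mod 4 = 0 while 23 mod 4 = 3, a contradiction.
Therefore no such x exists.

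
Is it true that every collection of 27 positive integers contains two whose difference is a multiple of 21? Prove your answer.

True.

There are exactly 21 possible remainders on division by 21.
Since 27 > 21, two of the 27 integers must share a residue class by the pigeonhole principle; call them a and b.
Their difference a − b is then a multiple of 21.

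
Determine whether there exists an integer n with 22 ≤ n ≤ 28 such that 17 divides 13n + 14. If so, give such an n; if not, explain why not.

There is no such integer n in that range.

The values of 13n + 14 for n = 22, 23, …, 28 are 300, 313, 326, 339, 352, 365, 378; reduced mod 17 these are 11, 7, 3, 16, 12, 8, 4.
Since 0 is absent from this list, 17 ∤ 13n + 14 for every n with 22 ≤ n ≤ 28.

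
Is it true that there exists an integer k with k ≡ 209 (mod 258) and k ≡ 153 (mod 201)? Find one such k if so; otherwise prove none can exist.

No such integer exists.

Both moduli are multiples of 3 = gcd(258, 201), so any solution would satisfy k ≡ 209 and k ≡ 153 modulo 3 simultaneously.
But 209 mod 3 = 2 while 153 mod 3 = 0, a contradiction.
Hence the system has no solution.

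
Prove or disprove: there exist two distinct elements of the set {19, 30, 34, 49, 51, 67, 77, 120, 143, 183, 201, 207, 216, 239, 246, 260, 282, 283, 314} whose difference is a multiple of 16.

The pair (19, 51) works.

Both 19 and 51 leave remainder 3 on division by 16; their difference 32 = 2·16 is a multiple of 16.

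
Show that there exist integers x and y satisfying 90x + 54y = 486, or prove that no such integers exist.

x = 0, y = 9

Every value of 90x + 54y is a multiple of gcd(90, 54) = 18; since 18 ∣ 486, solutions exist.
Dividing through by 18 reduces the equation to 5x + 3y = 27.
Run the Euclidean algorithm on 5 and 3: 5 = 1·3 + 2, 3 = 1·2 + 1, 2 = 2·1 + 0.
Back-substituting, 1 = 3 − 1·2 = 3 − (5 − 1·3) = −5 + 2·3; that is, 5·(-1) + 3·2 = 1.
Times 27: 5·(-27) + 3·54 = 27, so (-27, 54) solves it.
Shifting by a multiple of (3, −5) keeps it a solution: x = -27 + 9·3 = 0, y = 54 − 9·5 = 9.
Indeed 90·0 + 54·9 = 0 + 486 = 486.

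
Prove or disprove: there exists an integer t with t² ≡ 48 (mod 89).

No such integer exists.

89 is prime, so by Euler's criterion 48 is a square mod 89 iff 48^((89−1)/2) = 48^44 ≡ 1 (mod 89).
Squaring successively (mod 89): 48^2 = 2304 ≡ 79; 48^4 ≡ 79² = 6241 ≡ 11; 48^8 ≡ 11² = 121 ≡ 32; 48^16 ≡ 32² = 1024 ≡ 45; 48^32 ≡ 45² = 2025 ≡ 67.
Since 44 = 32 + 8 + 4, 48^44 ≡ 67 · 32 · 11; multiplying out mod 89: 67·32 = 2144 ≡ 8, then 8·11 = 88 ≡ 88. Thus 48^44 ≡ 88 ≡ −1 (mod 89).
By Euler's criterion 48 is a quadratic non-residue mod 89: no t satisfies t² ≡ 48 (mod 89).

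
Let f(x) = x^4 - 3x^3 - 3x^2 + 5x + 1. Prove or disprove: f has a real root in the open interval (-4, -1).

f(-4) = 381 and f(-1) = -3, which have opposite signs.
Since f is a polynomial it is continuous on [-4, -1].
By the Intermediate Value Theorem f must vanish at some point of (-4, -1).

Yes, f has a root in the interval.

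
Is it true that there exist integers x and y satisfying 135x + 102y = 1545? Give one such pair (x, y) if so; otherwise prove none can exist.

gcd(135, 102) = 3, and 3 divides 1545, so integer solutions exist.
Dividing through by 3 reduces the equation to 45x + 34y = 515.
Run the Euclidean algorithm on 45 and 34: 45 = 1·34 + 11, 34 = 3·11 + 1, 11 = 11·1 + 0.
Working back up the chain: 1 = 34 − 3·11 = 34 − 3·(45 − 1·34) = −3·45 + 4·34. So 45·(-3) + 34·4 = 1.
Multiplying through by 515: x = (-3)·515 = -1545, y = 4·515 = 2060 is a solution.
The general solution is x = -1545 + 34k, y = 2060 − 45k; taking k = 46 gives the smaller pair x = 19, y = -10.
Indeed 135·19 + 102·(-10) = 2565 − 1020 = 1545.

x = 19, y = -10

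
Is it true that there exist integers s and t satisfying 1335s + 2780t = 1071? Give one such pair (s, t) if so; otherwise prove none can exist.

Both 1335 and 2780 are divisible by gcd(1335, 2780) = 5, hence so is any combination 1335s + 2780t.
But 1071 = 5·214 + 1, so 5 ∤ 1071.
Hence no integers s, t satisfy the equation.

There are no such integers.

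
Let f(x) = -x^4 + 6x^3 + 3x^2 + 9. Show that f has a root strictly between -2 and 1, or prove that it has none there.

Such a root exists.

f(-2) = -43 and f(1) = 17, which have opposite signs.
f is continuous everywhere (it is a polynomial), in particular on [-2, 1].
By the Intermediate Value Theorem f must vanish at some point of (-2, 1).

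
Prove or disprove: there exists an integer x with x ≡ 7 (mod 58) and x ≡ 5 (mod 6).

Here gcd(58, 6) = 2, and both 7 and 5 leave remainder 1 mod 2, so the system is consistent.
List candidates x ≡ 7 (mod 58): 7, 65. Modulo 6 these are 1, 5; 65 gives 5 as required.
Check: 65 mod 58 = 7, 65 mod 6 = 5. ✓

x = 65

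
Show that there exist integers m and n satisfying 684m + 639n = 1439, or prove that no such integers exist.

No such integers exist.

gcd(684, 639) = 9, so every integer of the form 684m + 639n is a multiple of 9.
But 1439 is not a multiple of 9 (it leaves remainder 8).
Hence no integers m, n satisfy the equation.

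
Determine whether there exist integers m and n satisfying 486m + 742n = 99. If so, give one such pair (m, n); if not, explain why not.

There are no such integers.

Both 486 and 742 are divisible by gcd(486, 742) = 2, hence so is any combination 486m + 742n.
However 99 leaves remainder 1 on division by 2.
Hence no integers m, n satisfy the equation.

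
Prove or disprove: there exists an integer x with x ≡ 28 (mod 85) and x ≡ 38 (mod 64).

x = 2918

Since 85 and 64 share no common factor, CRT says the pair of congruences has a solution (unique mod 5440).
Any solution of the first congruence is x = 28 + 85t; substituting into the second, 85t ≡ 38 − 28 ≡ 10 (mod 64).
85 ≡ 21 (mod 64), so this reads 21t ≡ 10 (mod 64). Invert 21 mod 64 by the Euclidean algorithm: 64 = 3·21 + 1, 21 = 21·1 + 0; back-substituting, 1 = 64 − 3·21. Hence 21·(-3) ≡ 1, so 21⁻¹ ≡ -3 ≡ 61 (mod 64).
Multiplying by 61: t ≡ 61·10 = 610 ≡ 34 (mod 64).
Taking t = 34 gives x = 28 + 85·34 = 2918.
Verify: 2918 = 34·85 + 28 and 2918 = 45·64 + 38. ✓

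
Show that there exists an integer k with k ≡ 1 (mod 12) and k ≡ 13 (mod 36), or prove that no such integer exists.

Here gcd(12, 36) = 12, and both 1 and 13 leave remainder 1 mod 12, so the system is consistent.
List candidates k ≡ 1 (mod 12): 1, 13. Modulo 36 these are 1, 13; 13 gives 13 as required.
Verify: 13 = 1·12 + 1 and 13 = 0·36 + 13. ✓

k = 13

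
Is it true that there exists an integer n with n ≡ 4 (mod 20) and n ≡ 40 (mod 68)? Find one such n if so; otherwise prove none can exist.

n = 244

Here gcd(20, 68) = 4, and both 4 and 40 leave remainder 0 mod 4, so the system is consistent.
Put n = 4 + 20t, so we need 20t ≡ 36 (mod 68), equivalently (divide by 4) 5t ≡ 9 (mod 17).
Since 5·7 = 35 = 2·17 + 1, the inverse of 5 mod 17 is 7.
Therefore t ≡ 7·9 = 63 ≡ 12 (mod 17).
Then n = 4 + 20·12 = 244.
Indeed 244 ≡ 4 (mod 20) and 244 ≡ 40 (mod 68).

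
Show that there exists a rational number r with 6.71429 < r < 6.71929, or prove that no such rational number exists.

r = 215/32

Look for a denominator N such that an integer falls strictly between N·6.71429 and N·6.71929. N = 32 works: 32·6.71429 = 214.85728 < 215 < 215.01728 = 32·6.71929.
So r = 215/32 works: it is a ratio of integers, and dividing 32·6.71429 < 215 < 32·6.71929 through by 32 gives 6.71429 < 215/32 < 6.71929.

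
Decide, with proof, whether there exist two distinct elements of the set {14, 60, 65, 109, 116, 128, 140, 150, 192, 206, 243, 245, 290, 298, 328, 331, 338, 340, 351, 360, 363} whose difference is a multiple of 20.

60 mod 20 = 0 and 140 mod 20 = 0, so 140 − 60 = 80 = 4·20.

60 and 140 are such a pair.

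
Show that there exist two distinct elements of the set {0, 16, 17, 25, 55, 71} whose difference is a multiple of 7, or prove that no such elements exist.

Two integers differ by a multiple of 7 exactly when they have the same residue mod 7. The residues are 0↦0, 16↦2, 17↦3, 25↦4, 55↦6, 71↦1.
These 6 residues are pairwise different, hence no difference of two elements is divisible by 7.

There is no such pair.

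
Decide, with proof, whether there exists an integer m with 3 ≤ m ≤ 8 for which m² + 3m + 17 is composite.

m = 8

At m = 8: 8² + 3·8 + 17 = 105 = 3·35, which is composite.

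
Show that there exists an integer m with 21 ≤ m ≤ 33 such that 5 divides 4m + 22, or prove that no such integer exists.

Try m = 22: 4·22 + 22 = 110 = 22·5, which is divisible by 5.

m = 22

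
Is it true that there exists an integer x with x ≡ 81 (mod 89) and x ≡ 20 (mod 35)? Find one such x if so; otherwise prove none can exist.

gcd(89, 35) = 1, so the Chinese Remainder Theorem guarantees exactly one residue class mod 3115 satisfying both.
Any solution of the first congruence is x = 81 + 89t; substituting into the second, 89t ≡ 20 − 81 ≡ 9 (mod 35).
89 ≡ 19 (mod 35), so this reads 19t ≡ 9 (mod 35). Note 19·24 = 456 ≡ 1 (mod 35) (as 456 − 1 = 13·35), so 19⁻¹ ≡ 24.
Therefore t ≡ 24·9 = 216 ≡ 6 (mod 35).
With t = 6: x = 81 + 89·6 = 615.
Check: 615 mod 89 = 81, 615 mod 35 = 20. ✓

x = 615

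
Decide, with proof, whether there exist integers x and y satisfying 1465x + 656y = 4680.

x = 648, y = -1440

Since gcd(1465, 656) = 1, every integer is an integer combination of 1465 and 656.
Euclidean algorithm: 1465 = 2·656 + 153, 656 = 4·153 + 44, 153 = 3·44 + 21, 44 = 2·21 + 2, 21 = 10·2 + 1, 2 = 2·1 + 0.
Back-substituting, 1 = 21 − 10·2 = 21 − 10·(44 − 2·21) = −10·44 + 21·21 = −10·44 + 21·(153 − 3·44) = 21·153 − 73·44 = 21·153 − 73·(656 − 4·153) = −73·656 + 313·153 = −73·656 + 313·(1465 − 2·656) = 313·1465 − 699·656; that is, 1465·313 + 656·(-699) = 1.
Times 4680: 1465·1464840 + 656·(-3271320) = 4680, so (1464840, -3271320) solves it.
Subtracting 2232·656 from x and adding 2232·1465 to y gives the tidier solution (648, -1440).
Check: 1465·648 + 656·(-1440) = 949320 − 944640 = 4680. ✓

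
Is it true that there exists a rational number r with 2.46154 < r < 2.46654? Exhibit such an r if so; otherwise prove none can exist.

r = 69/28

Look for a denominator N such that an integer falls strictly between N·2.46154 and N·2.46654. N = 28 works: 28·2.46154 = 68.92312 < 69 < 69.06312 = 28·2.46654.
Hence 69/28 is a rational number with 2.46154 < 69/28 < 2.46654.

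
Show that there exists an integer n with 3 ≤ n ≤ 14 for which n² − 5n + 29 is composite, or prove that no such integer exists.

At n = 11: 11² − 5·11 + 29 = 95 = 5·19, which is composite.

n = 11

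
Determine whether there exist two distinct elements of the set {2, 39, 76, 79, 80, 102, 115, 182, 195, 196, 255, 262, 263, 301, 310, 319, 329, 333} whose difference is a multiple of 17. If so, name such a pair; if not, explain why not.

Yes: 76 and 195.

Reduce each element mod 17: 2↦2, 39↦5, 76↦8, 79↦11, 80↦12, 102↦0, 115↦13, 182↦12, 195↦8, 196↦9, 255↦0, 262↦7, 263↦8, 301↦12, 310↦4, 319↦13, 329↦6, 333↦10. The residue 8 repeats (at 76 and 195), and 195 − 76 = 119 = 7·17.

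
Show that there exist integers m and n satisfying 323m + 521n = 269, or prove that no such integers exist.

323 and 521 are coprime, so 323m + 521n ranges over all of ℤ.
Run the Euclidean algorithm on 521 and 323: 521 = 1·323 + 198, 323 = 1·198 + 125, 198 = 1·125 + 73, 125 = 1·73 + 52, 73 = 1·52 + 21, 52 = 2·21 + 10, 21 = 2·10 + 1, 10 = 10·1 + 0.
Unwinding: 1 = 21 − 2·10 = 21 − 2·(52 − 2·21) = −2·52 + 5·21 = −2·52 + 5·(73 − 1·52) = 5·73 − 7·52 = 5·73 − 7·(125 − 1·73) = −7·125 + 12·73 = −7·125 + 12·(198 − 1·125) = 12·198 − 19·125 = 12·198 − 19·(323 − 1·198) = −19·323 + 31·198 = −19·323 + 31·(521 − 1·323) = 31·521 − 50·323, i.e. 323·(-50) + 521·31 = 1.
Times 269: 323·(-13450) + 521·8339 = 269, so (-13450, 8339) solves it.
The general solution is m = -13450 + 521k, n = 8339 − 323k; taking k = 26 gives the smaller pair m = 96, n = -59.
Indeed 323·96 + 521·(-59) = 31008 − 30739 = 269.

m = 96, n = -59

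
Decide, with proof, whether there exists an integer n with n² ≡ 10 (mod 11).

Computing n² mod 11 for n = 0, 1, …, 5 (enough, by the symmetry n ↦ 11 − n) gives 0, 1, 4, 9, 5, 3.
So the quadratic residues mod 11 are {0, 1, 3, 4, 5, 9}, and 10 is not among them.
Hence no integer n has n² ≡ 10 (mod 11).

There is no such integer.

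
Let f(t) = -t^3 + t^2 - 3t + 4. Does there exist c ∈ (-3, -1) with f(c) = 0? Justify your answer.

f has no root in that interval.

f(-3) = 49 and f(-1) = 9, both positive.
The derivative f'(t) = -3t^2 + 2t - 3 is a quadratic with discriminant 2² − 4·(-3)·(-3) = -32 < 0; it never vanishes, so it is always negative (sign of the leading coefficient).
So f is strictly decreasing; between -3 and -1 its values lie between f(-3) = 49 and f(-1) = 9, all positive. Therefore f has no root in (-3, -1).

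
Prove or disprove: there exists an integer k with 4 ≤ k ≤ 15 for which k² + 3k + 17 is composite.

k = 4

At k = 4: 4² + 3·4 + 17 = 45 = 3·15, which is composite.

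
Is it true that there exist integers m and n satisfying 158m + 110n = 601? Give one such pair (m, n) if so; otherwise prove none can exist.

No, no such integers exist.

Any value of 158m + 110n is a multiple of gcd(158, 110) = 2.
However 601 leaves remainder 1 on division by 2.
So the equation is unsolvable over ℤ.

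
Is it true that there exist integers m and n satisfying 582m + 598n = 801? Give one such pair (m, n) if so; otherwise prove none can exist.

No such integers exist.

Both 582 and 598 are divisible by gcd(582, 598) = 2, hence so is any combination 582m + 598n.
However 801 leaves remainder 1 on division by 2.
Hence no integers m, n satisfy the equation.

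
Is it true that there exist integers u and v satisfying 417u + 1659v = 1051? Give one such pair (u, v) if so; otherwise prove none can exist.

No, no such integers exist.

gcd(417, 1659) = 3, so every integer of the form 417u + 1659v is a multiple of 3.
But 1051 is not a multiple of 3 (it leaves remainder 1).
So the equation is unsolvable over ℤ.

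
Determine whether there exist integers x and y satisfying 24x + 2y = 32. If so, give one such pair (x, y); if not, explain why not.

x = 0, y = 16

Since gcd(24, 2) = 2 and 32 = 2·16, Bézout's identity guarantees a solution.
Dividing through by 2 reduces the equation to 12x + 1y = 16.
The coefficient of y is 1, so setting x = 0 and y = 16 already solves it.
Indeed 24·0 + 2·16 = 0 + 32 = 32.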